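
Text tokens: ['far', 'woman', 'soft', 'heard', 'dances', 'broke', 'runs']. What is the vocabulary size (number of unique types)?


Listing all tokens and tracking unique types:
  Token 1: 'far' -> NEW (unique so far: 1)
  Token 2: 'woman' -> NEW (unique so far: 2)
  Token 3: 'soft' -> NEW (unique so far: 3)
  Token 4: 'heard' -> NEW (unique so far: 4)
  Token 5: 'dances' -> NEW (unique so far: 5)
  Token 6: 'broke' -> NEW (unique so far: 6)
  Token 7: 'runs' -> NEW (unique so far: 7)
Unique types: ('broke', 'dances', 'far', 'heard', 'runs', 'soft', 'woman')
Vocabulary size: 7

7


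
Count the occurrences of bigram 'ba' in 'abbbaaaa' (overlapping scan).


Scanning 'abbbaaaa' for bigram 'ba':
  Position 0: 'ab' -> no
  Position 1: 'bb' -> no
  Position 2: 'bb' -> no
  Position 3: 'ba' -> MATCH
  Position 4: 'aa' -> no
  Position 5: 'aa' -> no
  Position 6: 'aa' -> no
Total matches: 1

1


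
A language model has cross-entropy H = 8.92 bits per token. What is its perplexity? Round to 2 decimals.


Perplexity formula: PP = 2^H
H = 8.92
PP = 2^8.92
Decompose: 2^8.92 = 2^8 * 2^0.92
2^8 = 256, 2^0.92 ~ 1.8921153
PP ~ 256 * 1.8921153 = 484.3815168
Rounded to 2 decimals: 484.38

484.38


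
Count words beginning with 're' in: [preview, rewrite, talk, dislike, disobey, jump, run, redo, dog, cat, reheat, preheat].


Checking each word for prefix 're':
  'preview' -> no (count: 0)
  'rewrite' -> YES, starts with 're' (count: 1)
  'talk' -> no (count: 1)
  'dislike' -> no (count: 1)
  'disobey' -> no (count: 1)
  'jump' -> no (count: 1)
  'run' -> no (count: 1)
  'redo' -> YES, starts with 're' (count: 2)
  'dog' -> no (count: 2)
  'cat' -> no (count: 2)
  'reheat' -> YES, starts with 're' (count: 3)
  'preheat' -> no (count: 3)
Total with prefix 're': 3

3


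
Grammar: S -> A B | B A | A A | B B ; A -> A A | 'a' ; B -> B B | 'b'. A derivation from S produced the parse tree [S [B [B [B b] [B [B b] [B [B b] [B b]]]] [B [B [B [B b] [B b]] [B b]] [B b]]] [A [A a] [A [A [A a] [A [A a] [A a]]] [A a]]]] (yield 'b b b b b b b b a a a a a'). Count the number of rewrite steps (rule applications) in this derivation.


Every bracketed nonterminal node [X ...] in the tree is produced by exactly one rule application.
Reading the tree off as a leftmost derivation:
  Step 1: S  =>  B A   (applied S -> B A)
  Step 2: B A  =>  B B A   (applied B -> B B)
  Step 3: B B A  =>  B B B A   (applied B -> B B)
  Step 4: B B B A  =>  b B B A   (applied B -> b)
  Step 5: b B B A  =>  b B B B A   (applied B -> B B)
  Step 6: b B B B A  =>  b b B B A   (applied B -> b)
  Step 7: b b B B A  =>  b b B B B A   (applied B -> B B)
  Step 8: b b B B B A  =>  b b b B B A   (applied B -> b)
  Step 9: b b b B B A  =>  b b b b B A   (applied B -> b)
  Step 10: b b b b B A  =>  b b b b B B A   (applied B -> B B)
  Step 11: b b b b B B A  =>  b b b b B B B A   (applied B -> B B)
  Step 12: b b b b B B B A  =>  b b b b B B B B A   (applied B -> B B)
  Step 13: b b b b B B B B A  =>  b b b b b B B B A   (applied B -> b)
  Step 14: b b b b b B B B A  =>  b b b b b b B B A   (applied B -> b)
  Step 15: b b b b b b B B A  =>  b b b b b b b B A   (applied B -> b)
  Step 16: b b b b b b b B A  =>  b b b b b b b b A   (applied B -> b)
  Step 17: b b b b b b b b A  =>  b b b b b b b b A A   (applied A -> A A)
  Step 18: b b b b b b b b A A  =>  b b b b b b b b a A   (applied A -> a)
  Step 19: b b b b b b b b a A  =>  b b b b b b b b a A A   (applied A -> A A)
  Step 20: b b b b b b b b a A A  =>  b b b b b b b b a A A A   (applied A -> A A)
  Step 21: b b b b b b b b a A A A  =>  b b b b b b b b a a A A   (applied A -> a)
  Step 22: b b b b b b b b a a A A  =>  b b b b b b b b a a A A A   (applied A -> A A)
  Step 23: b b b b b b b b a a A A A  =>  b b b b b b b b a a a A A   (applied A -> a)
  Step 24: b b b b b b b b a a a A A  =>  b b b b b b b b a a a a A   (applied A -> a)
  Step 25: b b b b b b b b a a a a A  =>  b b b b b b b b a a a a a   (applied A -> a)
Final yield: b b b b b b b b a a a a a
Total rewrite steps: 25

25


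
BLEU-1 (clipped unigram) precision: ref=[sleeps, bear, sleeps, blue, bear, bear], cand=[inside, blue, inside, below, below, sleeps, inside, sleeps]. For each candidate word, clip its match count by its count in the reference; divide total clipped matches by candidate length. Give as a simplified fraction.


Reference word counts: {'bear': 3, 'blue': 1, 'sleeps': 2}
Checking each candidate word (with clipping):
  'inside' -> not in reference -> no match (matches: 0)
  'blue' -> in reference (ref count 1, used 1/1) -> match (matches: 1)
  'inside' -> not in reference -> no match (matches: 1)
  'below' -> not in reference -> no match (matches: 1)
  'below' -> not in reference -> no match (matches: 1)
  'sleeps' -> in reference (ref count 2, used 1/2) -> match (matches: 2)
  'inside' -> not in reference -> no match (matches: 2)
  'sleeps' -> in reference (ref count 2, used 2/2) -> match (matches: 3)
Clipped matches: 3, Candidate length: 8
Precision = 3/8

3/8


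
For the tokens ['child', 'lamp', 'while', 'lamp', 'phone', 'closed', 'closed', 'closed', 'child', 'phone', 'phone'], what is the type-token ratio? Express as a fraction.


Tokens: 11
Unique types: ('child', 'closed', 'lamp', 'phone', 'while') = 5
TTR = 5/11
Already in lowest terms.

5/11


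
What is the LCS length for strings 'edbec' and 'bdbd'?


DP table for LCS of 'edbec' and 'bdbd':
       b  d  b  d
    0  0  0  0  0
  e 0  0  0  0  0
  d 0  0  1  1  1
  b 0  1  1  2  2
  e 0  1  1  2  2
  c 0  1  1  2  2
LCS: 'db'
LCS length = 2

2


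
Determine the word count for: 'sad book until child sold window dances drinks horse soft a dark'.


Counting words by splitting on spaces:
  Word 1: 'sad'
  Word 2: 'book'
  Word 3: 'until'
  Word 4: 'child'
  Word 5: 'sold'
  Word 6: 'window'
  Word 7: 'dances'
  Word 8: 'drinks'
  Word 9: 'horse'
  Word 10: 'soft'
  Word 11: 'a'
  Word 12: 'dark'
Total words: 12

12


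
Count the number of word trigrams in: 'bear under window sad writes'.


Word trigrams from [5] words:
  Trigram 1: (bear under window)
  Trigram 2: (under window sad)
  Trigram 3: (window sad writes)
Total word trigrams: 5 - 2 = 3

3


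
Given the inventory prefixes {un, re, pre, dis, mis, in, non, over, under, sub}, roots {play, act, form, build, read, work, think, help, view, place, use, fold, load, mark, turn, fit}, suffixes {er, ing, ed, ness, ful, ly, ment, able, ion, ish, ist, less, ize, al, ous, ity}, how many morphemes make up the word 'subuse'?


Segmenting 'subuse' against the inventory:
  'sub' -> prefix (morpheme 1)
  'use' -> root (morpheme 2)
Total morphemes: 2

2


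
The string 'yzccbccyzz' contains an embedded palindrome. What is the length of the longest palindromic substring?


Scanning 'yzccbccyzz' for palindromic substrings.
Substring at positions 2-6: 'ccbcc'.
Check: reverse('ccbcc') = 'ccbcc' -> palindrome confirmed.
Neighbouring characters ('z' / 'y') break symmetry, so it cannot extend further.
No longer palindromic substring exists; longest length = 5

5


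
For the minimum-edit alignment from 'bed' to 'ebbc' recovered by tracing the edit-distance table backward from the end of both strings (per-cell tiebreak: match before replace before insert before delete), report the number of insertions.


Edit distance = 3. Backtracking from cell (3, 4) with preference match > replace > insert > delete,
then listing the resulting alignment 'bed' -> 'ebbc' left to right:
  Step 1: insert 'e' [insertion #1]
  Step 2: keep 'b'
  Step 3: replace e->b
  Step 4: replace d->c
Total insertions: 1

1


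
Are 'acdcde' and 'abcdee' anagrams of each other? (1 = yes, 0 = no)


Sort characters of 'acdcde': 'accdde'
Sort characters of 'abcdee': 'abcdee'
Sorted forms differ -> they are NOT anagrams
Result: 0

0


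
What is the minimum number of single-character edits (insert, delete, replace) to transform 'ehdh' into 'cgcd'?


Building DP table for s1='ehdh' (len 4) and s2='cgcd' (len 4):
       c  g  c  d
    0  1  2  3  4
  e 1  1  2  3  4
  h 2  2  2  3  4
  d 3  3  3  3  3
  h 4  4  4  4  4
Edit distance = dp[4][4] = 4

4


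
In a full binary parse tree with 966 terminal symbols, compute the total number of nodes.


Leaf nodes (terminals): 966
Internal nodes = n - 1 = 966 - 1 = 965
Total = leaves + internal = 966 + 965 = 1931

1931


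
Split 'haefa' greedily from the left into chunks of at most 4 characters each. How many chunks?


'haefa' has 5 characters.
Chunking with max size 4:
  Chunk 1: 'haef' (positions 0-3)
  Chunk 2: 'a' (positions 4-4)
Total chunks: ceil(5 / 4) = 2

2


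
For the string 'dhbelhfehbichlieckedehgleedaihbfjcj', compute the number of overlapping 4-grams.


String 'dhbelhfehbichlieckedehgleedaihbfjcj' has length L = 35.
Number of overlapping n-grams = L - n + 1
Substituting: 35 - 4 + 1 = 32

32


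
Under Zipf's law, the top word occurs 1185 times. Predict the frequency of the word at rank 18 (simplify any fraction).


Zipf's law: freq(rank) = f1 / rank
f1 = 1185, rank = 18
freq = 1185 / 18
GCD(1185, 18) = 3
Simplified: 395/6

395/6


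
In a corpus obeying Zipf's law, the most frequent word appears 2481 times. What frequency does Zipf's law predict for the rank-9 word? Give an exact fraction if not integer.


Zipf's law: freq(rank) = f1 / rank
f1 = 2481, rank = 9
freq = 2481 / 9
GCD(2481, 9) = 3
Simplified: 827/3

827/3


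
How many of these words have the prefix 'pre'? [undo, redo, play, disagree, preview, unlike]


Checking each word for prefix 'pre':
  'undo' -> no (count: 0)
  'redo' -> no (count: 0)
  'play' -> no (count: 0)
  'disagree' -> no (count: 0)
  'preview' -> YES, starts with 'pre' (count: 1)
  'unlike' -> no (count: 1)
Total with prefix 'pre': 1

1


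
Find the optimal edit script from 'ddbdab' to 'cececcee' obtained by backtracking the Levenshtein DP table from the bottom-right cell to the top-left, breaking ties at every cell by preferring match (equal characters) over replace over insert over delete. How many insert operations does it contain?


Edit distance = 8. Backtracking from cell (6, 8) with preference match > replace > insert > delete,
then listing the resulting alignment 'ddbdab' -> 'cececcee' left to right:
  Step 1: insert 'c' [insertion #1]
  Step 2: insert 'e' [insertion #2]
  Step 3: replace d->c
  Step 4: replace d->e
  Step 5: replace b->c
  Step 6: replace d->c
  Step 7: replace a->e
  Step 8: replace b->e
Total insertions: 2

2


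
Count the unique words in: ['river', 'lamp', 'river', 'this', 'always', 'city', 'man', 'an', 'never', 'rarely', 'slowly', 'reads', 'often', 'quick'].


Listing all tokens and tracking unique types:
  Token 1: 'river' -> NEW (unique so far: 1)
  Token 2: 'lamp' -> NEW (unique so far: 2)
  Token 3: 'river' -> duplicate (unique so far: 2)
  Token 4: 'this' -> NEW (unique so far: 3)
  Token 5: 'always' -> NEW (unique so far: 4)
  Token 6: 'city' -> NEW (unique so far: 5)
  Token 7: 'man' -> NEW (unique so far: 6)
  Token 8: 'an' -> NEW (unique so far: 7)
  Token 9: 'never' -> NEW (unique so far: 8)
  Token 10: 'rarely' -> NEW (unique so far: 9)
  Token 11: 'slowly' -> NEW (unique so far: 10)
  Token 12: 'reads' -> NEW (unique so far: 11)
  Token 13: 'often' -> NEW (unique so far: 12)
  Token 14: 'quick' -> NEW (unique so far: 13)
Unique types: ('always', 'an', 'city', 'lamp', 'man', 'never', 'often', 'quick', 'rarely', 'reads', 'river', 'slowly', 'this')
Vocabulary size: 13

13


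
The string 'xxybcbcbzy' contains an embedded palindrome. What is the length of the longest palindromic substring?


Scanning 'xxybcbcbzy' for palindromic substrings.
Substring at positions 3-7: 'bcbcb'.
Check: reverse('bcbcb') = 'bcbcb' -> palindrome confirmed.
Neighbouring characters ('y' / 'z') break symmetry, so it cannot extend further.
No longer palindromic substring exists; longest length = 5

5


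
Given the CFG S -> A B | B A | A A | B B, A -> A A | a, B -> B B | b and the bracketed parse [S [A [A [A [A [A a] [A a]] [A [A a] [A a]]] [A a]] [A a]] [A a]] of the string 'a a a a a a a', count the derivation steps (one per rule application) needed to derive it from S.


Every bracketed nonterminal node [X ...] in the tree is produced by exactly one rule application.
Reading the tree off as a leftmost derivation:
  Step 1: S  =>  A A   (applied S -> A A)
  Step 2: A A  =>  A A A   (applied A -> A A)
  Step 3: A A A  =>  A A A A   (applied A -> A A)
  Step 4: A A A A  =>  A A A A A   (applied A -> A A)
  Step 5: A A A A A  =>  A A A A A A   (applied A -> A A)
  Step 6: A A A A A A  =>  a A A A A A   (applied A -> a)
  Step 7: a A A A A A  =>  a a A A A A   (applied A -> a)
  Step 8: a a A A A A  =>  a a A A A A A   (applied A -> A A)
  Step 9: a a A A A A A  =>  a a a A A A A   (applied A -> a)
  Step 10: a a a A A A A  =>  a a a a A A A   (applied A -> a)
  Step 11: a a a a A A A  =>  a a a a a A A   (applied A -> a)
  Step 12: a a a a a A A  =>  a a a a a a A   (applied A -> a)
  Step 13: a a a a a a A  =>  a a a a a a a   (applied A -> a)
Final yield: a a a a a a a
Total rewrite steps: 13

13


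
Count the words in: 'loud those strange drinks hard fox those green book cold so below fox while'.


Counting words by splitting on spaces:
  Word 1: 'loud'
  Word 2: 'those'
  Word 3: 'strange'
  Word 4: 'drinks'
  Word 5: 'hard'
  Word 6: 'fox'
  Word 7: 'those'
  Word 8: 'green'
  Word 9: 'book'
  Word 10: 'cold'
  Word 11: 'so'
  Word 12: 'below'
  Word 13: 'fox'
  Word 14: 'while'
Total words: 14

14


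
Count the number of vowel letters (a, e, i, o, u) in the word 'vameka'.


Scanning each character of 'vameka':
  Position 1: 'v' -> consonant (running count: 0)
  Position 2: 'a' -> vowel (running count: 1)
  Position 3: 'm' -> consonant (running count: 1)
  Position 4: 'e' -> vowel (running count: 2)
  Position 5: 'k' -> consonant (running count: 2)
  Position 6: 'a' -> vowel (running count: 3)
Total vowels: 3

3


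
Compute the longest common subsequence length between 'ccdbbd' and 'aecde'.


DP table for LCS of 'ccdbbd' and 'aecde':
       a  e  c  d  e
    0  0  0  0  0  0
  c 0  0  0  1  1  1
  c 0  0  0  1  1  1
  d 0  0  0  1  2  2
  b 0  0  0  1  2  2
  b 0  0  0  1  2  2
  d 0  0  0  1  2  2
LCS: 'cd'
LCS length = 2

2


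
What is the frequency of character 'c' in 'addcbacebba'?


Scanning 'addcbacebba' for 'c':
  Position 3: 'c' -> MATCH (count: 1)
  Position 6: 'c' -> MATCH (count: 2)
Total occurrences of 'c': 2

2


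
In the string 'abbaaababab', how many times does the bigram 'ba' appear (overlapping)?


Scanning 'abbaaababab' for bigram 'ba':
  Position 0: 'ab' -> no
  Position 1: 'bb' -> no
  Position 2: 'ba' -> MATCH
  Position 3: 'aa' -> no
  Position 4: 'aa' -> no
  Position 5: 'ab' -> no
  Position 6: 'ba' -> MATCH
  Position 7: 'ab' -> no
  Position 8: 'ba' -> MATCH
  Position 9: 'ab' -> no
Total matches: 3

3


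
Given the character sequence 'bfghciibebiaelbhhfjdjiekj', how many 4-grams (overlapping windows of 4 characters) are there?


String 'bfghciibebiaelbhhfjdjiekj' has length L = 25.
Number of overlapping n-grams = L - n + 1
Substituting: 25 - 4 + 1 = 22

22


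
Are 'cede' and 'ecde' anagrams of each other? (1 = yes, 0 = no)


Sort characters of 'cede': 'cdee'
Sort characters of 'ecde': 'cdee'
Sorted forms match -> they ARE anagrams
Result: 1

1


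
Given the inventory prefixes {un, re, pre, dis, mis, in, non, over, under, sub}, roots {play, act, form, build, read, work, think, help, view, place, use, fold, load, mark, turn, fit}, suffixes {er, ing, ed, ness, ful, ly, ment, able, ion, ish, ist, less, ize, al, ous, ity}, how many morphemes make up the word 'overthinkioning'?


Segmenting 'overthinkioning' against the inventory:
  'over' -> prefix (morpheme 1)
  'think' -> root (morpheme 2)
  'ion' -> suffix (morpheme 3)
  'ing' -> suffix (morpheme 4)
Total morphemes: 4

4


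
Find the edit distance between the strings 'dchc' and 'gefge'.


Building DP table for s1='dchc' (len 4) and s2='gefge' (len 5):
       g  e  f  g  e
    0  1  2  3  4  5
  d 1  1  2  3  4  5
  c 2  2  2  3  4  5
  h 3  3  3  3  4  5
  c 4  4  4  4  4  5
Edit distance = dp[4][5] = 5

5


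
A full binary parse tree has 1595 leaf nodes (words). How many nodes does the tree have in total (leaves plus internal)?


Leaf nodes (terminals): 1595
Internal nodes = n - 1 = 1595 - 1 = 1594
Total = leaves + internal = 1595 + 1594 = 3189

3189


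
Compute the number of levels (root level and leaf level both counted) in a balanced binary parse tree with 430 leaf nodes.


In a balanced binary tree with n leaves the deepest leaf is ceil(log2(n)) edges below the root,
so counting node levels inclusive of root and leaves gives ceil(log2(n)) + 1 levels.
log2(430) = 8.7482
ceil(8.7482) = 9
levels = 9 + 1 = 10

10


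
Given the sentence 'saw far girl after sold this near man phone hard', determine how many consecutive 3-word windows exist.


Word trigrams from [10] words:
  Trigram 1: (saw far girl)
  Trigram 2: (far girl after)
  Trigram 3: (girl after sold)
  Trigram 4: (after sold this)
  Trigram 5: (sold this near)
  Trigram 6: (this near man)
  Trigram 7: (near man phone)
  Trigram 8: (man phone hard)
Total word trigrams: 10 - 2 = 8

8


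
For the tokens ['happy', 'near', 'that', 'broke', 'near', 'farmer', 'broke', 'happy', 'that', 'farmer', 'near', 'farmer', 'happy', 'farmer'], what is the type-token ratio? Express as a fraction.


Tokens: 14
Unique types: ('broke', 'farmer', 'happy', 'near', 'that') = 5
TTR = 5/14
Already in lowest terms.

5/14


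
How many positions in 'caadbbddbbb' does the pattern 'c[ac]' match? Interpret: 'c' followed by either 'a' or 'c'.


Pattern: c[ac] means 'c' followed by either 'a' or 'c'.
Scanning 'caadbbddbbb' position-by-position:
  Pos 0: window 'ca' -> MATCH
  Pos 1: window 'aa' -> no
  Pos 2: window 'ad' -> no
  Pos 3: window 'db' -> no
  Pos 4: window 'bb' -> no
  Pos 5: window 'bd' -> no
  Pos 6: window 'dd' -> no
  Pos 7: window 'db' -> no
  Pos 8: window 'bb' -> no
  Pos 9: window 'bb' -> no
  Pos 10: window 'b' -> no
Total matches: 1

1


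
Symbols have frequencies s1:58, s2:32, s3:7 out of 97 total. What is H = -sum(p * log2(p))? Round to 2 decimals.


Computing entropy H = -sum(p_i * log2(p_i)):
  s1: p = 58/97 = 0.5979, -p*log2(p) = 0.4436
  s2: p = 32/97 = 0.3299, -p*log2(p) = 0.5278
  s3: p = 7/97 = 0.0722, -p*log2(p) = 0.2737
H = sum of terms = 1.2451
Rounded to 2 decimals: 1.25

1.25


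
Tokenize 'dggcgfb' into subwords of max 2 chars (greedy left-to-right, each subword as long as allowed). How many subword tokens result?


'dggcgfb' has 7 characters.
Chunking with max size 2:
  Chunk 1: 'dg' (positions 0-1)
  Chunk 2: 'gc' (positions 2-3)
  Chunk 3: 'gf' (positions 4-5)
  Chunk 4: 'b' (positions 6-6)
Total chunks: ceil(7 / 2) = 4

4


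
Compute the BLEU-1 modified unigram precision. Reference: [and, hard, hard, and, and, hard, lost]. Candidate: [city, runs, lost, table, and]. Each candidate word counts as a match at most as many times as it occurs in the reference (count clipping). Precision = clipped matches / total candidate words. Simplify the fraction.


Reference word counts: {'and': 3, 'hard': 3, 'lost': 1}
Checking each candidate word (with clipping):
  'city' -> not in reference -> no match (matches: 0)
  'runs' -> not in reference -> no match (matches: 0)
  'lost' -> in reference (ref count 1, used 1/1) -> match (matches: 1)
  'table' -> not in reference -> no match (matches: 1)
  'and' -> in reference (ref count 3, used 1/3) -> match (matches: 2)
Clipped matches: 2, Candidate length: 5
Precision = 2/5

2/5


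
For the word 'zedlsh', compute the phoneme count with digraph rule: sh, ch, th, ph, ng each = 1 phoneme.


Parsing 'zedlsh' greedily, digraphs first:
  'z' -> consonant phoneme (phonemes so far: 1)
  'e' -> vowel phoneme (phonemes so far: 2)
  'd' -> consonant phoneme (phonemes so far: 3)
  'l' -> consonant phoneme (phonemes so far: 4)
  'sh' -> digraph (1 consonant phoneme) (phonemes so far: 5)
Total phonemes: 5

5


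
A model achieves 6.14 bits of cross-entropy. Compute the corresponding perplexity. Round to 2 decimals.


Perplexity formula: PP = 2^H
H = 6.14
PP = 2^6.14
Decompose: 2^6.14 = 2^6 * 2^0.14
2^6 = 64, 2^0.14 ~ 1.1019051
PP ~ 64 * 1.1019051 = 70.5219264
Rounded to 2 decimals: 70.52

70.52


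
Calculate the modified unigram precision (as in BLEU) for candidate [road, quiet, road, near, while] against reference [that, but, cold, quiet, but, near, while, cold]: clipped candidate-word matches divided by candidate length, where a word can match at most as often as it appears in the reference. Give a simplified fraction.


Reference word counts: {'but': 2, 'cold': 2, 'near': 1, 'quiet': 1, 'that': 1, 'while': 1}
Checking each candidate word (with clipping):
  'road' -> not in reference -> no match (matches: 0)
  'quiet' -> in reference (ref count 1, used 1/1) -> match (matches: 1)
  'road' -> not in reference -> no match (matches: 1)
  'near' -> in reference (ref count 1, used 1/1) -> match (matches: 2)
  'while' -> in reference (ref count 1, used 1/1) -> match (matches: 3)
Clipped matches: 3, Candidate length: 5
Precision = 3/5

3/5


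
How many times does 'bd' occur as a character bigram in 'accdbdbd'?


Scanning 'accdbdbd' for bigram 'bd':
  Position 0: 'ac' -> no
  Position 1: 'cc' -> no
  Position 2: 'cd' -> no
  Position 3: 'db' -> no
  Position 4: 'bd' -> MATCH
  Position 5: 'db' -> no
  Position 6: 'bd' -> MATCH
Total matches: 2

2


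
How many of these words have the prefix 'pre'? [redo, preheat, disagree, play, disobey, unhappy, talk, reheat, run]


Checking each word for prefix 'pre':
  'redo' -> no (count: 0)
  'preheat' -> YES, starts with 'pre' (count: 1)
  'disagree' -> no (count: 1)
  'play' -> no (count: 1)
  'disobey' -> no (count: 1)
  'unhappy' -> no (count: 1)
  'talk' -> no (count: 1)
  'reheat' -> no (count: 1)
  'run' -> no (count: 1)
Total with prefix 'pre': 1

1


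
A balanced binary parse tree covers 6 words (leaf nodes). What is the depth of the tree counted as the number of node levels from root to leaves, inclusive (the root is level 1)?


In a balanced binary tree with n leaves the deepest leaf is ceil(log2(n)) edges below the root,
so counting node levels inclusive of root and leaves gives ceil(log2(n)) + 1 levels.
log2(6) = 2.5850
ceil(2.5850) = 3
levels = 3 + 1 = 4

4


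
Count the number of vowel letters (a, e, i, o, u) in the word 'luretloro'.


Scanning each character of 'luretloro':
  Position 1: 'l' -> consonant (running count: 0)
  Position 2: 'u' -> vowel (running count: 1)
  Position 3: 'r' -> consonant (running count: 1)
  Position 4: 'e' -> vowel (running count: 2)
  Position 5: 't' -> consonant (running count: 2)
  Position 6: 'l' -> consonant (running count: 2)
  Position 7: 'o' -> vowel (running count: 3)
  Position 8: 'r' -> consonant (running count: 3)
  Position 9: 'o' -> vowel (running count: 4)
Total vowels: 4

4


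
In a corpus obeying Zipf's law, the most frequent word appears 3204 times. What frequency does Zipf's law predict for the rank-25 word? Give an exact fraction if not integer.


Zipf's law: freq(rank) = f1 / rank
f1 = 3204, rank = 25
freq = 3204 / 25
GCD(3204, 25) = 1
Simplified: 3204/25

3204/25


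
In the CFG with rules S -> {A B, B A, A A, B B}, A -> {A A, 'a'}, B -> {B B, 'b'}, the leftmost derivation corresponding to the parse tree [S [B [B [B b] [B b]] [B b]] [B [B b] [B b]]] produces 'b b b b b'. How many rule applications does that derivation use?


Every bracketed nonterminal node [X ...] in the tree is produced by exactly one rule application.
Reading the tree off as a leftmost derivation:
  Step 1: S  =>  B B   (applied S -> B B)
  Step 2: B B  =>  B B B   (applied B -> B B)
  Step 3: B B B  =>  B B B B   (applied B -> B B)
  Step 4: B B B B  =>  b B B B   (applied B -> b)
  Step 5: b B B B  =>  b b B B   (applied B -> b)
  Step 6: b b B B  =>  b b b B   (applied B -> b)
  Step 7: b b b B  =>  b b b B B   (applied B -> B B)
  Step 8: b b b B B  =>  b b b b B   (applied B -> b)
  Step 9: b b b b B  =>  b b b b b   (applied B -> b)
Final yield: b b b b b
Total rewrite steps: 9

9


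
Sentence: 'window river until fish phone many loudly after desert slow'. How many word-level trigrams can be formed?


Word trigrams from [10] words:
  Trigram 1: (window river until)
  Trigram 2: (river until fish)
  Trigram 3: (until fish phone)
  Trigram 4: (fish phone many)
  Trigram 5: (phone many loudly)
  Trigram 6: (many loudly after)
  Trigram 7: (loudly after desert)
  Trigram 8: (after desert slow)
Total word trigrams: 10 - 2 = 8

8


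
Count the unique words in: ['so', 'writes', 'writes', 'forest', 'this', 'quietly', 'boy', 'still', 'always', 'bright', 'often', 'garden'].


Listing all tokens and tracking unique types:
  Token 1: 'so' -> NEW (unique so far: 1)
  Token 2: 'writes' -> NEW (unique so far: 2)
  Token 3: 'writes' -> duplicate (unique so far: 2)
  Token 4: 'forest' -> NEW (unique so far: 3)
  Token 5: 'this' -> NEW (unique so far: 4)
  Token 6: 'quietly' -> NEW (unique so far: 5)
  Token 7: 'boy' -> NEW (unique so far: 6)
  Token 8: 'still' -> NEW (unique so far: 7)
  Token 9: 'always' -> NEW (unique so far: 8)
  Token 10: 'bright' -> NEW (unique so far: 9)
  Token 11: 'often' -> NEW (unique so far: 10)
  Token 12: 'garden' -> NEW (unique so far: 11)
Unique types: ('always', 'boy', 'bright', 'forest', 'garden', 'often', 'quietly', 'so', 'still', 'this', 'writes')
Vocabulary size: 11

11


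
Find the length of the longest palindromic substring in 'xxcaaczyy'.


Scanning 'xxcaaczyy' for palindromic substrings.
Substring at positions 2-5: 'caac'.
Check: reverse('caac') = 'caac' -> palindrome confirmed.
Neighbouring characters ('x' / 'z') break symmetry, so it cannot extend further.
No longer palindromic substring exists; longest length = 4

4


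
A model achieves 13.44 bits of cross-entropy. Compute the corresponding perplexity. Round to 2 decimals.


Perplexity formula: PP = 2^H
H = 13.44
PP = 2^13.44
Decompose: 2^13.44 = 2^13 * 2^0.44
2^13 = 8192, 2^0.44 ~ 1.3566043
PP ~ 8192 * 1.3566043 = 11113.3024256
Rounded to 2 decimals: 11113.30

11113.30


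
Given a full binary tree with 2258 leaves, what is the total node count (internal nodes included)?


Leaf nodes (terminals): 2258
Internal nodes = n - 1 = 2258 - 1 = 2257
Total = leaves + internal = 2258 + 2257 = 4515

4515


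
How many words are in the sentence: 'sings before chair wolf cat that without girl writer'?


Counting words by splitting on spaces:
  Word 1: 'sings'
  Word 2: 'before'
  Word 3: 'chair'
  Word 4: 'wolf'
  Word 5: 'cat'
  Word 6: 'that'
  Word 7: 'without'
  Word 8: 'girl'
  Word 9: 'writer'
Total words: 9

9


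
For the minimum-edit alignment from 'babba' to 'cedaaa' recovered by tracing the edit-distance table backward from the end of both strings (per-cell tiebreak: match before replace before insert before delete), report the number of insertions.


Edit distance = 5. Backtracking from cell (5, 6) with preference match > replace > insert > delete,
then listing the resulting alignment 'babba' -> 'cedaaa' left to right:
  Step 1: insert 'c' [insertion #1]
  Step 2: replace b->e
  Step 3: replace a->d
  Step 4: replace b->a
  Step 5: replace b->a
  Step 6: keep 'a'
Total insertions: 1

1


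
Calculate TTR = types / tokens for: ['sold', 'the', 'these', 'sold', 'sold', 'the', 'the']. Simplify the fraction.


Tokens: 7
Unique types: ('sold', 'the', 'these') = 3
TTR = 3/7
Already in lowest terms.

3/7


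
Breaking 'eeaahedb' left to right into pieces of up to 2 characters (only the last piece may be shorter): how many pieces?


'eeaahedb' has 8 characters.
Chunking with max size 2:
  Chunk 1: 'ee' (positions 0-1)
  Chunk 2: 'aa' (positions 2-3)
  Chunk 3: 'he' (positions 4-5)
  Chunk 4: 'db' (positions 6-7)
Total chunks: ceil(8 / 2) = 4

4


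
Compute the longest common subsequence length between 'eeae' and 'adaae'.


DP table for LCS of 'eeae' and 'adaae':
       a  d  a  a  e
    0  0  0  0  0  0
  e 0  0  0  0  0  1
  e 0  0  0  0  0  1
  a 0  1  1  1  1  1
  e 0  1  1  1  1  2
LCS: 'ae'
LCS length = 2

2


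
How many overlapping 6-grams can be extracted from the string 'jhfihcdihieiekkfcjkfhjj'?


String 'jhfihcdihieiekkfcjkfhjj' has length L = 23.
Number of overlapping n-grams = L - n + 1
Substituting: 23 - 6 + 1 = 18

18


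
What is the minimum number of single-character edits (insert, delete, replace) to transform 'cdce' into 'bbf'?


Building DP table for s1='cdce' (len 4) and s2='bbf' (len 3):
       b  b  f
    0  1  2  3
  c 1  1  2  3
  d 2  2  2  3
  c 3  3  3  3
  e 4  4  4  4
Edit distance = dp[4][3] = 4

4


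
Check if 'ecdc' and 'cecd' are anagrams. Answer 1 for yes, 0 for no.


Sort characters of 'ecdc': 'ccde'
Sort characters of 'cecd': 'ccde'
Sorted forms match -> they ARE anagrams
Result: 1

1


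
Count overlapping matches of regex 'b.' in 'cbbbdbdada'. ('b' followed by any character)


Pattern: b. means 'b' followed by any character.
Scanning 'cbbbdbdada' position-by-position:
  Pos 0: window 'cb' -> no
  Pos 1: window 'bb' -> MATCH
  Pos 2: window 'bb' -> MATCH
  Pos 3: window 'bd' -> MATCH
  Pos 4: window 'db' -> no
  Pos 5: window 'bd' -> MATCH
  Pos 6: window 'da' -> no
  Pos 7: window 'ad' -> no
  Pos 8: window 'da' -> no
  Pos 9: window 'a' -> no
Total matches: 4

4


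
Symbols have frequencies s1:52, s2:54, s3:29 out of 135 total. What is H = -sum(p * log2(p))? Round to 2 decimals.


Computing entropy H = -sum(p_i * log2(p_i)):
  s1: p = 52/135 = 0.3852, -p*log2(p) = 0.5302
  s2: p = 54/135 = 0.4000, -p*log2(p) = 0.5288
  s3: p = 29/135 = 0.2148, -p*log2(p) = 0.4766
H = sum of terms = 1.5356
Rounded to 2 decimals: 1.54

1.54


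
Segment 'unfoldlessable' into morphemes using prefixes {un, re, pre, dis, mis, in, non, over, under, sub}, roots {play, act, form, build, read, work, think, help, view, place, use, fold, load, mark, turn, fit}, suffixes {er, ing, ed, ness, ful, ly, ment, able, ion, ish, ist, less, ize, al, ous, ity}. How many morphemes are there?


Segmenting 'unfoldlessable' against the inventory:
  'un' -> prefix (morpheme 1)
  'fold' -> root (morpheme 2)
  'less' -> suffix (morpheme 3)
  'able' -> suffix (morpheme 4)
Total morphemes: 4

4


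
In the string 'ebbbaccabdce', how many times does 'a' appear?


Scanning 'ebbbaccabdce' for 'a':
  Position 4: 'a' -> MATCH (count: 1)
  Position 7: 'a' -> MATCH (count: 2)
Total occurrences of 'a': 2

2


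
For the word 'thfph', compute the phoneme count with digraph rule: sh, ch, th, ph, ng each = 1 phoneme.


Parsing 'thfph' greedily, digraphs first:
  'th' -> digraph (1 consonant phoneme) (phonemes so far: 1)
  'f' -> consonant phoneme (phonemes so far: 2)
  'ph' -> digraph (1 consonant phoneme) (phonemes so far: 3)
Total phonemes: 3

3


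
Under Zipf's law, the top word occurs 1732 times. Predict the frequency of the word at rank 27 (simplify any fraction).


Zipf's law: freq(rank) = f1 / rank
f1 = 1732, rank = 27
freq = 1732 / 27
GCD(1732, 27) = 1
Simplified: 1732/27

1732/27


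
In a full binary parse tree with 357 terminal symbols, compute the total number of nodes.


Leaf nodes (terminals): 357
Internal nodes = n - 1 = 357 - 1 = 356
Total = leaves + internal = 357 + 356 = 713

713


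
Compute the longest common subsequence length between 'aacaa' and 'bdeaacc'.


DP table for LCS of 'aacaa' and 'bdeaacc':
       b  d  e  a  a  c  c
    0  0  0  0  0  0  0  0
  a 0  0  0  0  1  1  1  1
  a 0  0  0  0  1  2  2  2
  c 0  0  0  0  1  2  3  3
  a 0  0  0  0  1  2  3  3
  a 0  0  0  0  1  2  3  3
LCS: 'aac'
LCS length = 3

3


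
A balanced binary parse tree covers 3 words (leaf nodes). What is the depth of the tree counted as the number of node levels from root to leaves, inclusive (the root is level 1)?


In a balanced binary tree with n leaves the deepest leaf is ceil(log2(n)) edges below the root,
so counting node levels inclusive of root and leaves gives ceil(log2(n)) + 1 levels.
log2(3) = 1.5850
ceil(1.5850) = 2
levels = 2 + 1 = 3

3


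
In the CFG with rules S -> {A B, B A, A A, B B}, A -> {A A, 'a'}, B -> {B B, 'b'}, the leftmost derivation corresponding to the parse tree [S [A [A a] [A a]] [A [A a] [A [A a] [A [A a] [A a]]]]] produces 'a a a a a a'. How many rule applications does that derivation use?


Every bracketed nonterminal node [X ...] in the tree is produced by exactly one rule application.
Reading the tree off as a leftmost derivation:
  Step 1: S  =>  A A   (applied S -> A A)
  Step 2: A A  =>  A A A   (applied A -> A A)
  Step 3: A A A  =>  a A A   (applied A -> a)
  Step 4: a A A  =>  a a A   (applied A -> a)
  Step 5: a a A  =>  a a A A   (applied A -> A A)
  Step 6: a a A A  =>  a a a A   (applied A -> a)
  Step 7: a a a A  =>  a a a A A   (applied A -> A A)
  Step 8: a a a A A  =>  a a a a A   (applied A -> a)
  Step 9: a a a a A  =>  a a a a A A   (applied A -> A A)
  Step 10: a a a a A A  =>  a a a a a A   (applied A -> a)
  Step 11: a a a a a A  =>  a a a a a a   (applied A -> a)
Final yield: a a a a a a
Total rewrite steps: 11

11


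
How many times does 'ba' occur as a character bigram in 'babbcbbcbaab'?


Scanning 'babbcbbcbaab' for bigram 'ba':
  Position 0: 'ba' -> MATCH
  Position 1: 'ab' -> no
  Position 2: 'bb' -> no
  Position 3: 'bc' -> no
  Position 4: 'cb' -> no
  Position 5: 'bb' -> no
  Position 6: 'bc' -> no
  Position 7: 'cb' -> no
  Position 8: 'ba' -> MATCH
  Position 9: 'aa' -> no
  Position 10: 'ab' -> no
Total matches: 2

2


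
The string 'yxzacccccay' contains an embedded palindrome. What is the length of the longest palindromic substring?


Scanning 'yxzacccccay' for palindromic substrings.
Substring at positions 3-9: 'accccca'.
Check: reverse('accccca') = 'accccca' -> palindrome confirmed.
Neighbouring characters ('z' / 'y') break symmetry, so it cannot extend further.
No longer palindromic substring exists; longest length = 7

7


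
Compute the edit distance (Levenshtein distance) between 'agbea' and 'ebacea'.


Building DP table for s1='agbea' (len 5) and s2='ebacea' (len 6):
       e  b  a  c  e  a
    0  1  2  3  4  5  6
  a 1  1  2  2  3  4  5
  g 2  2  2  3  3  4  5
  b 3  3  2  3  4  4  5
  e 4  3  3  3  4  4  5
  a 5  4  4  3  4  5  4
Edit distance = dp[5][6] = 4

4


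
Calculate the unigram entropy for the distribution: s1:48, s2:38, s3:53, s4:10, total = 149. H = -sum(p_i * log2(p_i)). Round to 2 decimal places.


Computing entropy H = -sum(p_i * log2(p_i)):
  s1: p = 48/149 = 0.3221, -p*log2(p) = 0.5265
  s2: p = 38/149 = 0.2550, -p*log2(p) = 0.5027
  s3: p = 53/149 = 0.3557, -p*log2(p) = 0.5304
  s4: p = 10/149 = 0.0671, -p*log2(p) = 0.2616
H = sum of terms = 1.8212
Rounded to 2 decimals: 1.82

1.82


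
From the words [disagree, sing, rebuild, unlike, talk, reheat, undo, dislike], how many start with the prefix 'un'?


Checking each word for prefix 'un':
  'disagree' -> no (count: 0)
  'sing' -> no (count: 0)
  'rebuild' -> no (count: 0)
  'unlike' -> YES, starts with 'un' (count: 1)
  'talk' -> no (count: 1)
  'reheat' -> no (count: 1)
  'undo' -> YES, starts with 'un' (count: 2)
  'dislike' -> no (count: 2)
Total with prefix 'un': 2

2


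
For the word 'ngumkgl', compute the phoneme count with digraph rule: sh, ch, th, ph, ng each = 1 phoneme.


Parsing 'ngumkgl' greedily, digraphs first:
  'ng' -> digraph (1 consonant phoneme) (phonemes so far: 1)
  'u' -> vowel phoneme (phonemes so far: 2)
  'm' -> consonant phoneme (phonemes so far: 3)
  'k' -> consonant phoneme (phonemes so far: 4)
  'g' -> consonant phoneme (phonemes so far: 5)
  'l' -> consonant phoneme (phonemes so far: 6)
Total phonemes: 6

6


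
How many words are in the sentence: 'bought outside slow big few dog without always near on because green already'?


Counting words by splitting on spaces:
  Word 1: 'bought'
  Word 2: 'outside'
  Word 3: 'slow'
  Word 4: 'big'
  Word 5: 'few'
  Word 6: 'dog'
  Word 7: 'without'
  Word 8: 'always'
  Word 9: 'near'
  Word 10: 'on'
  Word 11: 'because'
  Word 12: 'green'
  Word 13: 'already'
Total words: 13

13


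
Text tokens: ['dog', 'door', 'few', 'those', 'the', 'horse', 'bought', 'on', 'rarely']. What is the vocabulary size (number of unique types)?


Listing all tokens and tracking unique types:
  Token 1: 'dog' -> NEW (unique so far: 1)
  Token 2: 'door' -> NEW (unique so far: 2)
  Token 3: 'few' -> NEW (unique so far: 3)
  Token 4: 'those' -> NEW (unique so far: 4)
  Token 5: 'the' -> NEW (unique so far: 5)
  Token 6: 'horse' -> NEW (unique so far: 6)
  Token 7: 'bought' -> NEW (unique so far: 7)
  Token 8: 'on' -> NEW (unique so far: 8)
  Token 9: 'rarely' -> NEW (unique so far: 9)
Unique types: ('bought', 'dog', 'door', 'few', 'horse', 'on', 'rarely', 'the', 'those')
Vocabulary size: 9

9


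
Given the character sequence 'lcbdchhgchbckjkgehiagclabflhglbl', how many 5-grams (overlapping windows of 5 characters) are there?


String 'lcbdchhgchbckjkgehiagclabflhglbl' has length L = 32.
Number of overlapping n-grams = L - n + 1
Substituting: 32 - 5 + 1 = 28

28


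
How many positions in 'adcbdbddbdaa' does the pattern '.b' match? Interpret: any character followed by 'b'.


Pattern: .b means any character followed by 'b'.
Scanning 'adcbdbddbdaa' position-by-position:
  Pos 0: window 'ad' -> no
  Pos 1: window 'dc' -> no
  Pos 2: window 'cb' -> MATCH
  Pos 3: window 'bd' -> no
  Pos 4: window 'db' -> MATCH
  Pos 5: window 'bd' -> no
  Pos 6: window 'dd' -> no
  Pos 7: window 'db' -> MATCH
  Pos 8: window 'bd' -> no
  Pos 9: window 'da' -> no
  Pos 10: window 'aa' -> no
  Pos 11: window 'a' -> no
Total matches: 3

3


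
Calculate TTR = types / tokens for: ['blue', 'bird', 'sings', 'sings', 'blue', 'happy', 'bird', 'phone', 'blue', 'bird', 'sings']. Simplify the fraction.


Tokens: 11
Unique types: ('bird', 'blue', 'happy', 'phone', 'sings') = 5
TTR = 5/11
Already in lowest terms.

5/11


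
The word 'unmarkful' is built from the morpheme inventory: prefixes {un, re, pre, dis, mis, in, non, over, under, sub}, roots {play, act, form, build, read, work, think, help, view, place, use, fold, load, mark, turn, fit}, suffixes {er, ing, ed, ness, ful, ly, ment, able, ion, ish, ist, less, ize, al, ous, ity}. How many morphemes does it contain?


Segmenting 'unmarkful' against the inventory:
  'un' -> prefix (morpheme 1)
  'mark' -> root (morpheme 2)
  'ful' -> suffix (morpheme 3)
Total morphemes: 3

3


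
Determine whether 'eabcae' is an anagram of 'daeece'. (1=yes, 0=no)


Sort characters of 'eabcae': 'aabcee'
Sort characters of 'daeece': 'acdeee'
Sorted forms differ -> they are NOT anagrams
Result: 0

0


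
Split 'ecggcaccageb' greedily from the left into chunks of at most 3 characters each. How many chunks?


'ecggcaccageb' has 12 characters.
Chunking with max size 3:
  Chunk 1: 'ecg' (positions 0-2)
  Chunk 2: 'gca' (positions 3-5)
  Chunk 3: 'cca' (positions 6-8)
  Chunk 4: 'geb' (positions 9-11)
Total chunks: ceil(12 / 3) = 4

4


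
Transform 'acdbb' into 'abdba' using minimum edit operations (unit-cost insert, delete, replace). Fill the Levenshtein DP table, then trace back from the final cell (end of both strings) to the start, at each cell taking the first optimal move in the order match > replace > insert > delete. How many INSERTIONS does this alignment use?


Edit distance = 2. Backtracking from cell (5, 5) with preference match > replace > insert > delete,
then listing the resulting alignment 'acdbb' -> 'abdba' left to right:
  Step 1: keep 'a'
  Step 2: replace c->b
  Step 3: keep 'd'
  Step 4: keep 'b'
  Step 5: replace b->a
Total insertions: 0

0


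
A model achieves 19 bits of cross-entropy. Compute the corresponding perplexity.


Perplexity formula: PP = 2^H
H = 19
PP = 2^19
PP = 2^19 = 524288

524288


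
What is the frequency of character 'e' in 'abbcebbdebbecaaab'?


Scanning 'abbcebbdebbecaaab' for 'e':
  Position 4: 'e' -> MATCH (count: 1)
  Position 8: 'e' -> MATCH (count: 2)
  Position 11: 'e' -> MATCH (count: 3)
Total occurrences of 'e': 3

3
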